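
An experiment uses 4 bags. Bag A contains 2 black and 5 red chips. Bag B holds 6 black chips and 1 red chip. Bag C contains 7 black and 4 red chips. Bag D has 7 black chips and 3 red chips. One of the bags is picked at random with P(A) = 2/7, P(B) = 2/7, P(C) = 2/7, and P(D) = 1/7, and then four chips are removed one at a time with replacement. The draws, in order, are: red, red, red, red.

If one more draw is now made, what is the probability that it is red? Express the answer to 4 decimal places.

Under each hypothesis, the probability of the observed sequence is: P(data | bag A) = (5/7)(5/7)(5/7)(5/7) = 0.26031; P(data | bag B) = (1/7)(1/7)(1/7)(1/7) = 0.00041649; P(data | bag C) = (4/11)(4/11)(4/11)(4/11) = 0.017485; P(data | bag D) = (3/10)(3/10)(3/10)(3/10) = 0.0081.
Weighting by the prior gives 2/7 · 0.26031 = 0.074374, 2/7 · 0.00041649 = 0.000119, 2/7 · 0.017485 = 0.0049958, 1/7 · 0.0081 = 0.0011571; summing to 0.080646.
Dividing through by the total gives posterior P(bag A | data) = 0.92223, P(bag B | data) = 0.0014756, P(bag C | data) = 0.061947, P(bag D | data) = 0.014348.
The predictive probability is P(red next | data) = (5/7)(0.92223) + (1/7)(0.0014756) + (4/11)(0.061947) + (3/10)(0.014348) = 0.68578.

0.6858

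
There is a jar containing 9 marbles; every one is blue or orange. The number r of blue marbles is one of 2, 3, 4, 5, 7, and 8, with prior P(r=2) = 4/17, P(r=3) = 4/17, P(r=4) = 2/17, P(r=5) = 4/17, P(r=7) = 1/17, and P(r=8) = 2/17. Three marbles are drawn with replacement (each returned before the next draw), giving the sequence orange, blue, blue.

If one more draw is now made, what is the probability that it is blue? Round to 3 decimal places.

Under each hypothesis, the probability of the observed sequence is: P(data | r = 2) = (7/9)(2/9)(2/9) = 0.038409; P(data | r = 3) = (6/9)(3/9)(3/9) = 0.074074; P(data | r = 4) = (5/9)(4/9)(4/9) = 0.10974; P(data | r = 5) = (4/9)(5/9)(5/9) = 0.13717; P(data | r = 7) = (2/9)(7/9)(7/9) = 0.13443; P(data | r = 8) = (1/9)(8/9)(8/9) = 0.087791.
Multiplying each by its prior: 4/17 · 0.038409 = 0.0090374, 4/17 · 0.074074 = 0.017429, 2/17 · 0.10974 = 0.012911, 4/17 · 0.13717 = 0.032276, 1/17 · 0.13443 = 0.0079077, 2/17 · 0.087791 = 0.010328; these sum to 0.089889.
Dividing through by the total gives posterior P(r = 2 | data) = 0.10054, P(r = 3 | data) = 0.1939, P(r = 4 | data) = 0.14363, P(r = 5 | data) = 0.35907, P(r = 7 | data) = 0.087971, P(r = 8 | data) = 0.1149.
The predictive probability is P(blue next | data) = (2/9)(0.10054) + (1/3)(0.1939) + (4/9)(0.14363) + (5/9)(0.35907) + (7/9)(0.087971) + (8/9)(0.1149) = 0.52085.

0.521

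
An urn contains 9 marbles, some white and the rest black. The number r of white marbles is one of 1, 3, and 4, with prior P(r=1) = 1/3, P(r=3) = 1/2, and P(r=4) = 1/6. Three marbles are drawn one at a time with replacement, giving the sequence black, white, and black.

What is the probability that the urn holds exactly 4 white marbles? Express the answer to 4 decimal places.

0.1812

Under each hypothesis, the probability of the observed sequence is: P(data | r = 1) = (8/9)(1/9)(8/9) = 0.087791; P(data | r = 3) = (6/9)(3/9)(6/9) = 0.14815; P(data | r = 4) = (5/9)(4/9)(5/9) = 0.13717.
Weighting by the prior gives 1/3 · 0.087791 = 0.029264, 1/2 · 0.14815 = 0.074074, 1/6 · 0.13717 = 0.022862; summing to 0.1262.
Therefore the posterior P(r = 4 | data) = (0.022862) / (0.1262) = 0.18116.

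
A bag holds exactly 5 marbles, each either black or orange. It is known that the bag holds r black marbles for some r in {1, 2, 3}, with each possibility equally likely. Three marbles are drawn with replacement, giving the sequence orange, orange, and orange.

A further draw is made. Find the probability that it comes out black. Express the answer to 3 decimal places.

Compute the likelihood of the observed sequence for each case: P(data | r = 1) = (4/5)(4/5)(4/5) = 64/125; P(data | r = 2) = (3/5)(3/5)(3/5) = 27/125; P(data | r = 3) = (2/5)(2/5)(2/5) = 8/125.
The prior-weighted likelihoods are 1/3 · 64/125 = 64/375, 1/3 · 27/125 = 9/125, 1/3 · 8/125 = 8/375; summing to 33/125.
Normalising, the posterior is P(r = 1 | data) = 64/99, P(r = 2 | data) = 3/11, P(r = 3 | data) = 8/99.
The predictive probability is P(black next | data) = (1/5)(64/99) + (2/5)(3/11) + (3/5)(8/99) = 142/495.

0.287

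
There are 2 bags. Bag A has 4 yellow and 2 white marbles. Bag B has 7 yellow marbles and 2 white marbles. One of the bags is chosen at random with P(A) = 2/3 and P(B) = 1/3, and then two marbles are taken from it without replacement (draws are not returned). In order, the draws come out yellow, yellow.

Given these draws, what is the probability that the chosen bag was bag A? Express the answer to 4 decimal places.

Under each hypothesis, the probability of the observed sequence is: P(data | bag A) = (4/6)(3/5) = 2/5; P(data | bag B) = (7/9)(6/8) = 7/12.
The prior-weighted likelihoods are 2/3 · 2/5 = 4/15, 1/3 · 7/12 = 7/36; with total 83/180.
Therefore the posterior P(bag A | data) = (4/15) / (83/180) = 48/83.

0.5783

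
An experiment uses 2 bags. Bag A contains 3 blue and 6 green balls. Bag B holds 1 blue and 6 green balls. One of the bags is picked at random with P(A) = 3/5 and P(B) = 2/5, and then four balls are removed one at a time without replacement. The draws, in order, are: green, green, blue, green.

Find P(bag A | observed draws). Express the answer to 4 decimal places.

0.5556

The likelihood of the observed sequence under each hypothesis: P(data | bag A) = (6/9)(5/8)(3/7)(4/6) = 5/42; P(data | bag B) = (6/7)(5/6)(1/5)(4/4) = 1/7.
The prior-weighted likelihoods are 3/5 · 5/42 = 1/14, 2/5 · 1/7 = 2/35; with total 9/70.
By Bayes' rule, P(bag A | data) = (1/14) / (9/70) = 5/9.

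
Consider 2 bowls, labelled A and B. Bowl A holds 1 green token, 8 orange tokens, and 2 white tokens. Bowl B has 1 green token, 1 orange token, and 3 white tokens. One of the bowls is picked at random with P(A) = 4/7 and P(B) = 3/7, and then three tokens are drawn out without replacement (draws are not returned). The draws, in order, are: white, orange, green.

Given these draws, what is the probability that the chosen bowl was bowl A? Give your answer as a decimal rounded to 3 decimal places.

The likelihood of the observed sequence under each hypothesis: P(data | bowl A) = (2/11)(8/10)(1/9) = 0.016162; P(data | bowl B) = (3/5)(1/4)(1/3) = 0.05.
Multiplying each by its prior: 4/7 · 0.016162 = 0.0092352, 3/7 · 0.05 = 0.021429; summing to 0.030664.
Therefore the posterior P(bowl A | data) = (0.0092352) / (0.030664) = 0.30118.

0.301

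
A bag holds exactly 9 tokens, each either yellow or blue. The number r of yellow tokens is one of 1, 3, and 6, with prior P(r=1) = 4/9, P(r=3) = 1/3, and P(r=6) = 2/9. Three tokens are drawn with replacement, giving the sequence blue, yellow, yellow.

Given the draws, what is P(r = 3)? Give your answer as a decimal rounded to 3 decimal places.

0.395

Compute the likelihood of the observed sequence for each case: P(data | r = 1) = (8/9)(1/9)(1/9) = 0.010974; P(data | r = 3) = (6/9)(3/9)(3/9) = 0.074074; P(data | r = 6) = (3/9)(6/9)(6/9) = 0.14815.
Multiplying each by its prior: 4/9 · 0.010974 = 0.0048773, 1/3 · 0.074074 = 0.024691, 2/9 · 0.14815 = 0.032922; these sum to 0.06249.
Therefore the posterior P(r = 3 | data) = (0.024691) / (0.06249) = 0.39512.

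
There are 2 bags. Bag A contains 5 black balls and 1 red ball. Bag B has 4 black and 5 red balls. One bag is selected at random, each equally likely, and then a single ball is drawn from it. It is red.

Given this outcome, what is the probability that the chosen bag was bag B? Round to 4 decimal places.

0.7692

Compute the likelihood of this draw for each case: P(data | bag A) = (1/6) = 1/6; P(data | bag B) = (5/9) = 5/9.
Multiplying each by its prior: 1/2 · 1/6 = 1/12, 1/2 · 5/9 = 5/18; with total 13/36.
Therefore the posterior P(bag B | data) = (5/18) / (13/36) = 10/13.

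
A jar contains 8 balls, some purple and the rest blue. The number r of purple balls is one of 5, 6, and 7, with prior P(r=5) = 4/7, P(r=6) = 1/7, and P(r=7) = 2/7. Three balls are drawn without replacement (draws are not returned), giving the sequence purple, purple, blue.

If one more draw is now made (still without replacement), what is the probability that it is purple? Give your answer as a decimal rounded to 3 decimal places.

0.719

For each hypothesis, P(data | H) works out to: P(data | r = 5) = (5/8)(4/7)(3/6) = 5/28; P(data | r = 6) = (6/8)(5/7)(2/6) = 5/28; P(data | r = 7) = (7/8)(6/7)(1/6) = 1/8.
The prior-weighted likelihoods are 4/7 · 5/28 = 5/49, 1/7 · 5/28 = 5/196, 2/7 · 1/8 = 1/28; summing to 8/49.
The posterior is then P(r = 5 | data) = 5/8, P(r = 6 | data) = 5/32, P(r = 7 | data) = 7/32.
So P(purple next | data) = Σ P(purple next | H) P(H | data) = (3/5)(5/8) + (4/5)(5/32) + (1)(7/32) = 23/32.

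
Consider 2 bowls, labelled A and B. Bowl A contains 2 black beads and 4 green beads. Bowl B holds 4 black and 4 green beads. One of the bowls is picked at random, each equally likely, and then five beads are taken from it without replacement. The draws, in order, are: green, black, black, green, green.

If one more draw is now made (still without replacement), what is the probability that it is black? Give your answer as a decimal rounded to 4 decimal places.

0.2609

Compute the likelihood of the observed sequence for each case: P(data | bowl A) = (4/6)(2/5)(1/4)(3/3)(2/2) = 1/15; P(data | bowl B) = (4/8)(4/7)(3/6)(3/5)(2/4) = 3/70.
Weighting by the prior gives 1/2 · 1/15 = 1/30, 1/2 · 3/70 = 3/140; with total 23/420.
The posterior is then P(bowl A | data) = 14/23, P(bowl B | data) = 9/23.
Averaging over the posterior, P(black next | data) = (0)(14/23) + (2/3)(9/23) = 6/23.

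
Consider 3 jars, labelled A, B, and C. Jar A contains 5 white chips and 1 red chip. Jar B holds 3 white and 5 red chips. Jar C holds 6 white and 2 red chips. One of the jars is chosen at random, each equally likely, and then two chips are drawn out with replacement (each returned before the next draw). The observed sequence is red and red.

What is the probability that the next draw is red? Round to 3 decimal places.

0.550

Under each hypothesis, the probability of the observed sequence is: P(data | jar A) = (1/6)(1/6) = 0.027778; P(data | jar B) = (5/8)(5/8) = 0.39062; P(data | jar C) = (2/8)(2/8) = 0.0625.
Weighting by the prior gives 1/3 · 0.027778 = 0.0092593, 1/3 · 0.39062 = 0.13021, 1/3 · 0.0625 = 0.020833; summing to 0.1603.
Normalising, the posterior is P(jar A | data) = 0.057762, P(jar B | data) = 0.81227, P(jar C | data) = 0.12996.
So P(red next | data) = Σ P(red next | H) P(H | data) = (1/6)(0.057762) + (5/8)(0.81227) + (1/4)(0.12996) = 0.54979.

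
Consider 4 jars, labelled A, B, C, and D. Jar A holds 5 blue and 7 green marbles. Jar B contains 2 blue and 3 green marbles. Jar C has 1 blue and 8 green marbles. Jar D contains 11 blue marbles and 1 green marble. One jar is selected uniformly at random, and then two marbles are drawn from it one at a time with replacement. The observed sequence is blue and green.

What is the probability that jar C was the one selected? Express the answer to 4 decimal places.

0.1501

The likelihood of the observed sequence under each hypothesis: P(data | jar A) = (5/12)(7/12) = 0.24306; P(data | jar B) = (2/5)(3/5) = 0.24; P(data | jar C) = (1/9)(8/9) = 0.098765; P(data | jar D) = (11/12)(1/12) = 0.076389.
Weighting by the prior gives 1/4 · 0.24306 = 0.060764, 1/4 · 0.24 = 0.06, 1/4 · 0.098765 = 0.024691, 1/4 · 0.076389 = 0.019097; summing to 0.16455.
Hence P(jar C | data) = (0.024691) / (0.16455) = 0.15005.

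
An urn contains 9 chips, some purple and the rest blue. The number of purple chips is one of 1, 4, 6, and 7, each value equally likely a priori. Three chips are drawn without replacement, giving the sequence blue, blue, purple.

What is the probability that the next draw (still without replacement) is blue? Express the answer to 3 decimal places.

0.548

The likelihood of the observed sequence under each hypothesis: P(data | r = 1) = (8/9)(7/8)(1/7) = 1/9; P(data | r = 4) = (5/9)(4/8)(4/7) = 10/63; P(data | r = 6) = (3/9)(2/8)(6/7) = 1/14; P(data | r = 7) = (2/9)(1/8)(7/7) = 1/36.
The prior-weighted likelihoods are 1/4 · 1/9 = 1/36, 1/4 · 10/63 = 5/126, 1/4 · 1/14 = 1/56, 1/4 · 1/36 = 1/144; with total 31/336.
The posterior is then P(r = 1 | data) = 28/93, P(r = 4 | data) = 40/93, P(r = 6 | data) = 6/31, P(r = 7 | data) = 7/93.
Averaging over the posterior, P(blue next | data) = (1)(28/93) + (1/2)(40/93) + (1/6)(6/31) + (0)(7/93) = 17/31.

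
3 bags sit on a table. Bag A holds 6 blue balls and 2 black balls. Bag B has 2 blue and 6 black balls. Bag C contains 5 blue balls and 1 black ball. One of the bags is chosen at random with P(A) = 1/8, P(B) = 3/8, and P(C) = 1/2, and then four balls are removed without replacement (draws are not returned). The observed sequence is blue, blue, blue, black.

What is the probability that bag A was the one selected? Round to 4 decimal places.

Compute the likelihood of the observed sequence for each case: P(data | bag A) = (6/8)(5/7)(4/6)(2/5) = 1/7; P(data | bag B) = (2/8)(1/7)(0/6) = 0; P(data | bag C) = (5/6)(4/5)(3/4)(1/3) = 1/6.
Weighting by the prior gives 1/8 · 1/7 = 1/56, 3/8 · 0 = 0, 1/2 · 1/6 = 1/12; summing to 17/168.
By Bayes' rule, P(bag A | data) = (1/56) / (17/168) = 3/17.

0.1765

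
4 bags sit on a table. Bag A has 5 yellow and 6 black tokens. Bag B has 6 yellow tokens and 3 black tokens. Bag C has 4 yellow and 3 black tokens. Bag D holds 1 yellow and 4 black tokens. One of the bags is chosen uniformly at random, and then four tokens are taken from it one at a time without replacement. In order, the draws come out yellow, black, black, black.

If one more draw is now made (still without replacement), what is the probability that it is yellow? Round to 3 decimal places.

0.265

Under each hypothesis, the probability of the observed sequence is: P(data | bag A) = (5/11)(6/10)(5/9)(4/8) = 0.075758; P(data | bag B) = (6/9)(3/8)(2/7)(1/6) = 0.011905; P(data | bag C) = (4/7)(3/6)(2/5)(1/4) = 0.028571; P(data | bag D) = (1/5)(4/4)(3/3)(2/2) = 0.2.
Multiplying each by its prior: 1/4 · 0.075758 = 0.018939, 1/4 · 0.011905 = 0.0029762, 1/4 · 0.028571 = 0.0071429, 1/4 · 0.2 = 0.05; summing to 0.079058.
Dividing through by the total gives posterior P(bag A | data) = 0.23956, P(bag B | data) = 0.037645, P(bag C | data) = 0.090349, P(bag D | data) = 0.63244.
The predictive probability is P(yellow next | data) = (4/7)(0.23956) + (1)(0.037645) + (1)(0.090349) + (0)(0.63244) = 0.26489.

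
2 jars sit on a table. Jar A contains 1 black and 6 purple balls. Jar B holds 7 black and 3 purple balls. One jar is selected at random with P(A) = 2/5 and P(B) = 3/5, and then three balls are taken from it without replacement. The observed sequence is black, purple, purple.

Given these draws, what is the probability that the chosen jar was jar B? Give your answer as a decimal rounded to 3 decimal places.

0.380

Under each hypothesis, the probability of the observed sequence is: P(data | jar A) = (1/7)(6/6)(5/5) = 0.14286; P(data | jar B) = (7/10)(3/9)(2/8) = 0.058333.
Multiplying each by its prior: 2/5 · 0.14286 = 0.057143, 3/5 · 0.058333 = 0.035; these sum to 0.092143.
By Bayes' rule, P(jar B | data) = (0.035) / (0.092143) = 0.37984.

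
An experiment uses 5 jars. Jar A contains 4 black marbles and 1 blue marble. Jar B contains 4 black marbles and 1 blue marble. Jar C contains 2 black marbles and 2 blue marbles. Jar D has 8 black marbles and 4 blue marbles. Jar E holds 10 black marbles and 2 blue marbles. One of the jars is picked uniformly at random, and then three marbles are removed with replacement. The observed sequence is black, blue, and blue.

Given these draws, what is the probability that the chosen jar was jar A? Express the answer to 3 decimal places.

The likelihood of the observed sequence under each hypothesis: P(data | jar A) = (4/5)(1/5)(1/5) = 0.032; P(data | jar B) = (4/5)(1/5)(1/5) = 0.032; P(data | jar C) = (2/4)(2/4)(2/4) = 0.125; P(data | jar D) = (8/12)(4/12)(4/12) = 0.074074; P(data | jar E) = (10/12)(2/12)(2/12) = 0.023148.
The prior-weighted likelihoods are 1/5 · 0.032 = 0.0064, 1/5 · 0.032 = 0.0064, 1/5 · 0.125 = 0.025, 1/5 · 0.074074 = 0.014815, 1/5 · 0.023148 = 0.0046296; with total 0.057244.
Hence P(jar A | data) = (0.0064) / (0.057244) = 0.1118.

0.112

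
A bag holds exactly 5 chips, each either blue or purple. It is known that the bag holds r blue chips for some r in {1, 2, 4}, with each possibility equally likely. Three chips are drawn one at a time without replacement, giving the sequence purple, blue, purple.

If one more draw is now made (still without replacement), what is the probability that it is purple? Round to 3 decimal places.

The likelihood of the observed sequence under each hypothesis: P(data | r = 1) = (4/5)(1/4)(3/3) = 1/5; P(data | r = 2) = (3/5)(2/4)(2/3) = 1/5; P(data | r = 4) = (1/5)(4/4)(0/3) = 0.
Multiplying each by its prior: 1/3 · 1/5 = 1/15, 1/3 · 1/5 = 1/15, 1/3 · 0 = 0; with total 2/15.
Normalising, the posterior is P(r = 1 | data) = 1/2, P(r = 2 | data) = 1/2, P(r = 4 | data) = 0.
So P(purple next | data) = Σ P(purple next | H) P(H | data) = (1)(1/2) + (1/2)(1/2) = 3/4.

0.750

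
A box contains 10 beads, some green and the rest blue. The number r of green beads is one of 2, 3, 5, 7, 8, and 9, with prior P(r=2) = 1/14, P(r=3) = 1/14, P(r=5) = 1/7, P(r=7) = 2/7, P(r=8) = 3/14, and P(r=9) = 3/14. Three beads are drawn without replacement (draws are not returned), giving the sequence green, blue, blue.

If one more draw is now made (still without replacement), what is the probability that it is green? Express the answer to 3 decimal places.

0.548

Under each hypothesis, the probability of the observed sequence is: P(data | r = 2) = (2/10)(8/9)(7/8) = 0.15556; P(data | r = 3) = (3/10)(7/9)(6/8) = 0.175; P(data | r = 5) = (5/10)(5/9)(4/8) = 0.13889; P(data | r = 7) = (7/10)(3/9)(2/8) = 0.058333; P(data | r = 8) = (8/10)(2/9)(1/8) = 0.022222; P(data | r = 9) = (9/10)(1/9)(0/8) = 0.
Multiplying each by its prior: 1/14 · 0.15556 = 0.011111, 1/14 · 0.175 = 0.0125, 1/7 · 0.13889 = 0.019841, 2/7 · 0.058333 = 0.016667, 3/14 · 0.022222 = 0.0047619, 3/14 · 0 = 0; these sum to 0.064881.
Normalising, the posterior is P(r = 2 | data) = 0.17125, P(r = 3 | data) = 0.19266, P(r = 5 | data) = 0.30581, P(r = 7 | data) = 0.25688, P(r = 8 | data) = 0.073394, P(r = 9 | data) = 0.
So P(green next | data) = Σ P(green next | H) P(H | data) = (1/7)(0.17125) + (2/7)(0.19266) + (4/7)(0.30581) + (6/7)(0.25688) + (1)(0.073394) = 0.54784.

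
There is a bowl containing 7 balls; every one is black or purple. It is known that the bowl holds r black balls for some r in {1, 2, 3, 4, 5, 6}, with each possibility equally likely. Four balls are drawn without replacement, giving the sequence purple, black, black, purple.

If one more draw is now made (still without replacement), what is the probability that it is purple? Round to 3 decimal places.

0.500

The likelihood of the observed sequence under each hypothesis: P(data | r = 1) = (6/7)(1/6)(0/5) = 0; P(data | r = 2) = (5/7)(2/6)(1/5)(4/4) = 1/21; P(data | r = 3) = (4/7)(3/6)(2/5)(3/4) = 3/35; P(data | r = 4) = (3/7)(4/6)(3/5)(2/4) = 3/35; P(data | r = 5) = (2/7)(5/6)(4/5)(1/4) = 1/21; P(data | r = 6) = (1/7)(6/6)(5/5)(0/4) = 0.
The prior-weighted likelihoods are 1/6 · 0 = 0, 1/6 · 1/21 = 1/126, 1/6 · 3/35 = 1/70, 1/6 · 3/35 = 1/70, 1/6 · 1/21 = 1/126, 1/6 · 0 = 0; these sum to 2/45.
The posterior is then P(r = 1 | data) = 0, P(r = 2 | data) = 5/28, P(r = 3 | data) = 9/28, P(r = 4 | data) = 9/28, P(r = 5 | data) = 5/28, P(r = 6 | data) = 0.
Averaging over the posterior, P(purple next | data) = (1)(5/28) + (2/3)(9/28) + (1/3)(9/28) + (0)(5/28) = 1/2.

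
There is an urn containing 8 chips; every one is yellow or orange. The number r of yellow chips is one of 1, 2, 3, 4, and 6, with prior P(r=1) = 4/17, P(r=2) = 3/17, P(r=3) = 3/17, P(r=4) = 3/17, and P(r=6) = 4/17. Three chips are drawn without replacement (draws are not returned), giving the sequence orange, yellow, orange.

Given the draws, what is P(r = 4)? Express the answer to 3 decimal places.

For each hypothesis, P(data | H) works out to: P(data | r = 1) = (7/8)(1/7)(6/6) = 1/8; P(data | r = 2) = (6/8)(2/7)(5/6) = 5/28; P(data | r = 3) = (5/8)(3/7)(4/6) = 5/28; P(data | r = 4) = (4/8)(4/7)(3/6) = 1/7; P(data | r = 6) = (2/8)(6/7)(1/6) = 1/28.
Multiplying each by its prior: 4/17 · 1/8 = 1/34, 3/17 · 5/28 = 15/476, 3/17 · 5/28 = 15/476, 3/17 · 1/7 = 3/119, 4/17 · 1/28 = 1/119; these sum to 15/119.
Hence P(r = 4 | data) = (3/119) / (15/119) = 1/5.

0.200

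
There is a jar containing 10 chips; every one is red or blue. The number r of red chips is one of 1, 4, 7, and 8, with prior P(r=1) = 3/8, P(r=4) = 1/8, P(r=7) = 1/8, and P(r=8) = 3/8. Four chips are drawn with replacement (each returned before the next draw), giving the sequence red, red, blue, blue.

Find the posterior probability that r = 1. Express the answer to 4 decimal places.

The likelihood of the observed sequence under each hypothesis: P(data | r = 1) = (1/10)(1/10)(9/10)(9/10) = 0.0081; P(data | r = 4) = (4/10)(4/10)(6/10)(6/10) = 0.0576; P(data | r = 7) = (7/10)(7/10)(3/10)(3/10) = 0.0441; P(data | r = 8) = (8/10)(8/10)(2/10)(2/10) = 0.0256.
Weighting by the prior gives 3/8 · 0.0081 = 0.0030375, 1/8 · 0.0576 = 0.0072, 1/8 · 0.0441 = 0.0055125, 3/8 · 0.0256 = 0.0096; these sum to 0.02535.
Therefore the posterior P(r = 1 | data) = (0.0030375) / (0.02535) = 0.11982.

0.1198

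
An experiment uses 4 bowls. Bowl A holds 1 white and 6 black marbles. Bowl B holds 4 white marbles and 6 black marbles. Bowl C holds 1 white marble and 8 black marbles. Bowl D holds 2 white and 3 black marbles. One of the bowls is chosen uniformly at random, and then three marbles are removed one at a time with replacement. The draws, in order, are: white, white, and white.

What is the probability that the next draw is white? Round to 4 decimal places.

The likelihood of the observed sequence under each hypothesis: P(data | bowl A) = (1/7)(1/7)(1/7) = 0.0029155; P(data | bowl B) = (4/10)(4/10)(4/10) = 0.064; P(data | bowl C) = (1/9)(1/9)(1/9) = 0.0013717; P(data | bowl D) = (2/5)(2/5)(2/5) = 0.064.
Multiplying each by its prior: 1/4 · 0.0029155 = 0.00072886, 1/4 · 0.064 = 0.016, 1/4 · 0.0013717 = 0.00034294, 1/4 · 0.064 = 0.016; these sum to 0.033072.
Dividing through by the total gives posterior P(bowl A | data) = 0.022039, P(bowl B | data) = 0.4838, P(bowl C | data) = 0.010369, P(bowl D | data) = 0.4838.
Averaging over the posterior, P(white next | data) = (1/7)(0.022039) + (2/5)(0.4838) + (1/9)(0.010369) + (2/5)(0.4838) = 0.39134.

0.3913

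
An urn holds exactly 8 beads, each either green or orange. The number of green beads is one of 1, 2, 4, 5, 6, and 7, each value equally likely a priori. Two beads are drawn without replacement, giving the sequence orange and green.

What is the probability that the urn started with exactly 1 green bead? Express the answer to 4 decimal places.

0.1014

Compute the likelihood of the observed sequence for each case: P(data | r = 1) = (7/8)(1/7) = 1/8; P(data | r = 2) = (6/8)(2/7) = 3/14; P(data | r = 4) = (4/8)(4/7) = 2/7; P(data | r = 5) = (3/8)(5/7) = 15/56; P(data | r = 6) = (2/8)(6/7) = 3/14; P(data | r = 7) = (1/8)(7/7) = 1/8.
Weighting by the prior gives 1/6 · 1/8 = 1/48, 1/6 · 3/14 = 1/28, 1/6 · 2/7 = 1/21, 1/6 · 15/56 = 5/112, 1/6 · 3/14 = 1/28, 1/6 · 1/8 = 1/48; with total 23/112.
So P(r = 1 | data) = (1/48) / (23/112) = 7/69.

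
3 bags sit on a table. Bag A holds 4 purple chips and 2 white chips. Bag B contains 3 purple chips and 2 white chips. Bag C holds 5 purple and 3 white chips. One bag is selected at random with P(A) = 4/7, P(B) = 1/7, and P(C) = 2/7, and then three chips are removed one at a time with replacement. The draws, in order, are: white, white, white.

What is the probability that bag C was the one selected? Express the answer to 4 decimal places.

Under each hypothesis, the probability of the observed sequence is: P(data | bag A) = (2/6)(2/6)(2/6) = 0.037037; P(data | bag B) = (2/5)(2/5)(2/5) = 0.064; P(data | bag C) = (3/8)(3/8)(3/8) = 0.052734.
Weighting by the prior gives 4/7 · 0.037037 = 0.021164, 1/7 · 0.064 = 0.0091429, 2/7 · 0.052734 = 0.015067; these sum to 0.045374.
So P(bag C | data) = (0.015067) / (0.045374) = 0.33206.

0.3321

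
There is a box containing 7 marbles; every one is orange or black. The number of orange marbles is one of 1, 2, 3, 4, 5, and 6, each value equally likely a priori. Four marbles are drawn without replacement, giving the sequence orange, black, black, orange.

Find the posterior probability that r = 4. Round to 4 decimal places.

0.3214

Under each hypothesis, the probability of the observed sequence is: P(data | r = 1) = (1/7)(6/6)(5/5)(0/4) = 0; P(data | r = 2) = (2/7)(5/6)(4/5)(1/4) = 1/21; P(data | r = 3) = (3/7)(4/6)(3/5)(2/4) = 3/35; P(data | r = 4) = (4/7)(3/6)(2/5)(3/4) = 3/35; P(data | r = 5) = (5/7)(2/6)(1/5)(4/4) = 1/21; P(data | r = 6) = (6/7)(1/6)(0/5) = 0.
Multiplying each by its prior: 1/6 · 0 = 0, 1/6 · 1/21 = 1/126, 1/6 · 3/35 = 1/70, 1/6 · 3/35 = 1/70, 1/6 · 1/21 = 1/126, 1/6 · 0 = 0; these sum to 2/45.
Therefore the posterior P(r = 4 | data) = (1/70) / (2/45) = 9/28.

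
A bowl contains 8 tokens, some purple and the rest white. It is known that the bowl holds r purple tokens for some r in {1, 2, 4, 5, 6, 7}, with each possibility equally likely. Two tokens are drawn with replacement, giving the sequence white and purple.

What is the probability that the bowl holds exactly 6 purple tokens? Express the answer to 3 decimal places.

Under each hypothesis, the probability of the observed sequence is: P(data | r = 1) = (7/8)(1/8) = 7/64; P(data | r = 2) = (6/8)(2/8) = 3/16; P(data | r = 4) = (4/8)(4/8) = 1/4; P(data | r = 5) = (3/8)(5/8) = 15/64; P(data | r = 6) = (2/8)(6/8) = 3/16; P(data | r = 7) = (1/8)(7/8) = 7/64.
Weighting by the prior gives 1/6 · 7/64 = 7/384, 1/6 · 3/16 = 1/32, 1/6 · 1/4 = 1/24, 1/6 · 15/64 = 5/128, 1/6 · 3/16 = 1/32, 1/6 · 7/64 = 7/384; these sum to 23/128.
By Bayes' rule, P(r = 6 | data) = (1/32) / (23/128) = 4/23.

0.174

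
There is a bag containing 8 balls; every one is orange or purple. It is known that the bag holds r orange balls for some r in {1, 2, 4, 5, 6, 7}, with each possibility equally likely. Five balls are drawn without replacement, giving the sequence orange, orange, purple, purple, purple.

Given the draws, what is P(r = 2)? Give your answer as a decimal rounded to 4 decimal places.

Under each hypothesis, the probability of the observed sequence is: P(data | r = 1) = (1/8)(0/7) = 0; P(data | r = 2) = (2/8)(1/7)(6/6)(5/5)(4/4) = 1/28; P(data | r = 4) = (4/8)(3/7)(4/6)(3/5)(2/4) = 3/70; P(data | r = 5) = (5/8)(4/7)(3/6)(2/5)(1/4) = 1/56; P(data | r = 6) = (6/8)(5/7)(2/6)(1/5)(0/4) = 0; P(data | r = 7) = (7/8)(6/7)(1/6)(0/5) = 0.
The prior-weighted likelihoods are 1/6 · 0 = 0, 1/6 · 1/28 = 1/168, 1/6 · 3/70 = 1/140, 1/6 · 1/56 = 1/336, 1/6 · 0 = 0, 1/6 · 0 = 0; these sum to 9/560.
So P(r = 2 | data) = (1/168) / (9/560) = 10/27.

0.3704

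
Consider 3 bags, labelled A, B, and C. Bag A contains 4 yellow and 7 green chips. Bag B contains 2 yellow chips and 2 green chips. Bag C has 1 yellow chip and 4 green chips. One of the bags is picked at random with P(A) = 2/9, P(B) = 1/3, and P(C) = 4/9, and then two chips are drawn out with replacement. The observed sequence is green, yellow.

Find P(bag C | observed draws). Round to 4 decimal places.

0.3454

Compute the likelihood of the observed sequence for each case: P(data | bag A) = (7/11)(4/11) = 0.2314; P(data | bag B) = (2/4)(2/4) = 0.25; P(data | bag C) = (4/5)(1/5) = 0.16.
Multiplying each by its prior: 2/9 · 0.2314 = 0.051423, 1/3 · 0.25 = 0.083333, 4/9 · 0.16 = 0.071111; these sum to 0.20587.
Hence P(bag C | data) = (0.071111) / (0.20587) = 0.34542.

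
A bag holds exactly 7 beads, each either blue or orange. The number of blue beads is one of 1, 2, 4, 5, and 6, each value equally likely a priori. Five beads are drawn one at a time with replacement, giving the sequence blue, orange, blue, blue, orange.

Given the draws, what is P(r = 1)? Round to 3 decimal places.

0.024

Compute the likelihood of the observed sequence for each case: P(data | r = 1) = (1/7)(6/7)(1/7)(1/7)(6/7) = 0.002142; P(data | r = 2) = (2/7)(5/7)(2/7)(2/7)(5/7) = 0.0119; P(data | r = 4) = (4/7)(3/7)(4/7)(4/7)(3/7) = 0.034271; P(data | r = 5) = (5/7)(2/7)(5/7)(5/7)(2/7) = 0.02975; P(data | r = 6) = (6/7)(1/7)(6/7)(6/7)(1/7) = 0.012852.
The prior-weighted likelihoods are 1/5 · 0.002142 = 0.00042839, 1/5 · 0.0119 = 0.00238, 1/5 · 0.034271 = 0.0068543, 1/5 · 0.02975 = 0.0059499, 1/5 · 0.012852 = 0.0025704; with total 0.018183.
So P(r = 1 | data) = (0.00042839) / (0.018183) = 0.02356.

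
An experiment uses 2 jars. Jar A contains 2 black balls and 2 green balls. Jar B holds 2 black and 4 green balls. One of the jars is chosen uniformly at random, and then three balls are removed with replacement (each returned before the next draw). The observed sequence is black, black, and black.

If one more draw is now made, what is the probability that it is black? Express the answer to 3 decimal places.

The likelihood of the observed sequence under each hypothesis: P(data | jar A) = (2/4)(2/4)(2/4) = 1/8; P(data | jar B) = (2/6)(2/6)(2/6) = 1/27.
Weighting by the prior gives 1/2 · 1/8 = 1/16, 1/2 · 1/27 = 1/54; summing to 35/432.
Normalising, the posterior is P(jar A | data) = 27/35, P(jar B | data) = 8/35.
Averaging over the posterior, P(black next | data) = (1/2)(27/35) + (1/3)(8/35) = 97/210.

0.462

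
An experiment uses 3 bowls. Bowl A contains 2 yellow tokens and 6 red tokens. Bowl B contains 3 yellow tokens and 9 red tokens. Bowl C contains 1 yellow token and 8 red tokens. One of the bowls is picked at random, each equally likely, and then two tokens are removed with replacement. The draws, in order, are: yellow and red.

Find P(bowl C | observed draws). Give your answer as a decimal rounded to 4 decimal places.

0.2085

Compute the likelihood of the observed sequence for each case: P(data | bowl A) = (2/8)(6/8) = 0.1875; P(data | bowl B) = (3/12)(9/12) = 0.1875; P(data | bowl C) = (1/9)(8/9) = 0.098765.
Weighting by the prior gives 1/3 · 0.1875 = 0.0625, 1/3 · 0.1875 = 0.0625, 1/3 · 0.098765 = 0.032922; summing to 0.15792.
Therefore the posterior P(bowl C | data) = (0.032922) / (0.15792) = 0.20847.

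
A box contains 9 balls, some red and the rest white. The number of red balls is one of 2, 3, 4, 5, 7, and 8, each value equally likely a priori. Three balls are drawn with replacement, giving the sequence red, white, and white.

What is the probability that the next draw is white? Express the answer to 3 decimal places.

Under each hypothesis, the probability of the observed sequence is: P(data | r = 2) = (2/9)(7/9)(7/9) = 0.13443; P(data | r = 3) = (3/9)(6/9)(6/9) = 0.14815; P(data | r = 4) = (4/9)(5/9)(5/9) = 0.13717; P(data | r = 5) = (5/9)(4/9)(4/9) = 0.10974; P(data | r = 7) = (7/9)(2/9)(2/9) = 0.038409; P(data | r = 8) = (8/9)(1/9)(1/9) = 0.010974.
Multiplying each by its prior: 1/6 · 0.13443 = 0.022405, 1/6 · 0.14815 = 0.024691, 1/6 · 0.13717 = 0.022862, 1/6 · 0.10974 = 0.01829, 1/6 · 0.038409 = 0.0064015, 1/6 · 0.010974 = 0.001829; with total 0.096479.
Normalising, the posterior is P(r = 2 | data) = 0.23223, P(r = 3 | data) = 0.25592, P(r = 4 | data) = 0.23697, P(r = 5 | data) = 0.18957, P(r = 7 | data) = 0.066351, P(r = 8 | data) = 0.018957.
The predictive probability is P(white next | data) = (7/9)(0.23223) + (2/3)(0.25592) + (5/9)(0.23697) + (4/9)(0.18957) + (2/9)(0.066351) + (1/9)(0.018957) = 0.58399.

0.584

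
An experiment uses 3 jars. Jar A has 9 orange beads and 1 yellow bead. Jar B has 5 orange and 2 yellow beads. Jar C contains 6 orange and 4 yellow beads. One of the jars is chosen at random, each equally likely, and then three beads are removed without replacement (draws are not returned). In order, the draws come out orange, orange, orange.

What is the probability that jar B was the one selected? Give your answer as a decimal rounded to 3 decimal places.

0.248

Compute the likelihood of the observed sequence for each case: P(data | jar A) = (9/10)(8/9)(7/8) = 7/10; P(data | jar B) = (5/7)(4/6)(3/5) = 2/7; P(data | jar C) = (6/10)(5/9)(4/8) = 1/6.
Weighting by the prior gives 1/3 · 7/10 = 7/30, 1/3 · 2/7 = 2/21, 1/3 · 1/6 = 1/18; with total 121/315.
Hence P(jar B | data) = (2/21) / (121/315) = 30/121.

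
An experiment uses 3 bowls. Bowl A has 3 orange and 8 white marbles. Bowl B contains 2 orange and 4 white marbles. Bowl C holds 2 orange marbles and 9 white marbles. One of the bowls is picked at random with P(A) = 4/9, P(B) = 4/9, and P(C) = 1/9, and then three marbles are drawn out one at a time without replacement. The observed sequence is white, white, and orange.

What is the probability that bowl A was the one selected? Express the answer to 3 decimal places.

For each hypothesis, P(data | H) works out to: P(data | bowl A) = (8/11)(7/10)(3/9) = 0.1697; P(data | bowl B) = (4/6)(3/5)(2/4) = 0.2; P(data | bowl C) = (9/11)(8/10)(2/9) = 0.14545.
The prior-weighted likelihoods are 4/9 · 0.1697 = 0.075421, 4/9 · 0.2 = 0.088889, 1/9 · 0.14545 = 0.016162; summing to 0.18047.
By Bayes' rule, P(bowl A | data) = (0.075421) / (0.18047) = 0.41791.

0.418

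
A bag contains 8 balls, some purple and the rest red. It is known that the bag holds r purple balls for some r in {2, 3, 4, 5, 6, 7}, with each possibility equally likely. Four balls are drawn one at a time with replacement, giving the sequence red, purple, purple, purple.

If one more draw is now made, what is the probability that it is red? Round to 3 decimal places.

0.340

Compute the likelihood of the observed sequence for each case: P(data | r = 2) = (6/8)(2/8)(2/8)(2/8) = 0.011719; P(data | r = 3) = (5/8)(3/8)(3/8)(3/8) = 0.032959; P(data | r = 4) = (4/8)(4/8)(4/8)(4/8) = 0.0625; P(data | r = 5) = (3/8)(5/8)(5/8)(5/8) = 0.091553; P(data | r = 6) = (2/8)(6/8)(6/8)(6/8) = 0.10547; P(data | r = 7) = (1/8)(7/8)(7/8)(7/8) = 0.08374.
Weighting by the prior gives 1/6 · 0.011719 = 0.0019531, 1/6 · 0.032959 = 0.0054932, 1/6 · 0.0625 = 0.010417, 1/6 · 0.091553 = 0.015259, 1/6 · 0.10547 = 0.017578, 1/6 · 0.08374 = 0.013957; summing to 0.064657.
The posterior is then P(r = 2 | data) = 0.030208, P(r = 3 | data) = 0.084959, P(r = 4 | data) = 0.16111, P(r = 5 | data) = 0.236, P(r = 6 | data) = 0.27187, P(r = 7 | data) = 0.21586.
Averaging over the posterior, P(red next | data) = (3/4)(0.030208) + (5/8)(0.084959) + (1/2)(0.16111) + (3/8)(0.236) + (1/4)(0.27187) + (1/8)(0.21586) = 0.33976.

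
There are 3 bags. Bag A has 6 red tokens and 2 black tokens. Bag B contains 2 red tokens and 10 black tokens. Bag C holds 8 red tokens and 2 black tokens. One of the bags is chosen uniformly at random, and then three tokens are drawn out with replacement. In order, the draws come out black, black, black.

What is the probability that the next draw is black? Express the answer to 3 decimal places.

0.810

Compute the likelihood of the observed sequence for each case: P(data | bag A) = (2/8)(2/8)(2/8) = 0.015625; P(data | bag B) = (10/12)(10/12)(10/12) = 0.5787; P(data | bag C) = (2/10)(2/10)(2/10) = 0.008.
Multiplying each by its prior: 1/3 · 0.015625 = 0.0052083, 1/3 · 0.5787 = 0.1929, 1/3 · 0.008 = 0.0026667; summing to 0.20078.
Dividing through by the total gives posterior P(bag A | data) = 0.025941, P(bag B | data) = 0.96078, P(bag C | data) = 0.013282.
Averaging over the posterior, P(black next | data) = (1/4)(0.025941) + (5/6)(0.96078) + (1/5)(0.013282) = 0.80979.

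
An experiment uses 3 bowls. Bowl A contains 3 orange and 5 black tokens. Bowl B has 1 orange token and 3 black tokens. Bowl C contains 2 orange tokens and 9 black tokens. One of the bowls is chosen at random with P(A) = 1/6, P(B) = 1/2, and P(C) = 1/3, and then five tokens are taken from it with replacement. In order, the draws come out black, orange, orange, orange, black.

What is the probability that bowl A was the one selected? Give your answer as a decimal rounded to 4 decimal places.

0.3744

For each hypothesis, P(data | H) works out to: P(data | bowl A) = (5/8)(3/8)(3/8)(3/8)(5/8) = 0.020599; P(data | bowl B) = (3/4)(1/4)(1/4)(1/4)(3/4) = 0.0087891; P(data | bowl C) = (9/11)(2/11)(2/11)(2/11)(9/11) = 0.0040236.
Multiplying each by its prior: 1/6 · 0.020599 = 0.0034332, 1/2 · 0.0087891 = 0.0043945, 1/3 · 0.0040236 = 0.0013412; these sum to 0.0091689.
Therefore the posterior P(bowl A | data) = (0.0034332) / (0.0091689) = 0.37444.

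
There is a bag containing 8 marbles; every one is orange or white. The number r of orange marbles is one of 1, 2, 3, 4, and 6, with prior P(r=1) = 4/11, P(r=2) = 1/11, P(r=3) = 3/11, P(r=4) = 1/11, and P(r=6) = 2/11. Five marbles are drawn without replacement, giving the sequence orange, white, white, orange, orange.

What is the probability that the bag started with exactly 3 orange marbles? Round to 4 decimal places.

0.3191

Under each hypothesis, the probability of the observed sequence is: P(data | r = 1) = (1/8)(7/7)(6/6)(0/5) = 0; P(data | r = 2) = (2/8)(6/7)(5/6)(1/5)(0/4) = 0; P(data | r = 3) = (3/8)(5/7)(4/6)(2/5)(1/4) = 0.017857; P(data | r = 4) = (4/8)(4/7)(3/6)(3/5)(2/4) = 0.042857; P(data | r = 6) = (6/8)(2/7)(1/6)(5/5)(4/4) = 0.035714.
Multiplying each by its prior: 4/11 · 0 = 0, 1/11 · 0 = 0, 3/11 · 0.017857 = 0.0048701, 1/11 · 0.042857 = 0.0038961, 2/11 · 0.035714 = 0.0064935; these sum to 0.01526.
Therefore the posterior P(r = 3 | data) = (0.0048701) / (0.01526) = 0.31915.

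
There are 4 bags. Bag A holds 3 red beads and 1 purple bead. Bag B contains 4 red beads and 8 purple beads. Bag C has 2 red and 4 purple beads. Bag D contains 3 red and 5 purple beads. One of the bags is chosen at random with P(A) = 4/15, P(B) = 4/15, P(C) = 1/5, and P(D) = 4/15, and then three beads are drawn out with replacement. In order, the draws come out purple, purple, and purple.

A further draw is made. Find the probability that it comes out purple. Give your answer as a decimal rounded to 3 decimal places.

0.645

The likelihood of the observed sequence under each hypothesis: P(data | bag A) = (1/4)(1/4)(1/4) = 0.015625; P(data | bag B) = (8/12)(8/12)(8/12) = 0.2963; P(data | bag C) = (4/6)(4/6)(4/6) = 0.2963; P(data | bag D) = (5/8)(5/8)(5/8) = 0.24414.
Multiplying each by its prior: 4/15 · 0.015625 = 0.0041667, 4/15 · 0.2963 = 0.079012, 1/5 · 0.2963 = 0.059259, 4/15 · 0.24414 = 0.065104; summing to 0.20754.
Normalising, the posterior is P(bag A | data) = 0.020076, P(bag B | data) = 0.3807, P(bag C | data) = 0.28553, P(bag D | data) = 0.31369.
The predictive probability is P(purple next | data) = (1/4)(0.020076) + (2/3)(0.3807) + (2/3)(0.28553) + (5/8)(0.31369) = 0.64523.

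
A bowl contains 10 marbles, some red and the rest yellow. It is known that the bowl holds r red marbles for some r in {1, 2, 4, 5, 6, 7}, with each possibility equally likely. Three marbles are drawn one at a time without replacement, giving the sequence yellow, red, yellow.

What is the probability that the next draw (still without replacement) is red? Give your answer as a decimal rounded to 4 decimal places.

For each hypothesis, P(data | H) works out to: P(data | r = 1) = (9/10)(1/9)(8/8) = 0.1; P(data | r = 2) = (8/10)(2/9)(7/8) = 0.15556; P(data | r = 4) = (6/10)(4/9)(5/8) = 0.16667; P(data | r = 5) = (5/10)(5/9)(4/8) = 0.13889; P(data | r = 6) = (4/10)(6/9)(3/8) = 0.1; P(data | r = 7) = (3/10)(7/9)(2/8) = 0.058333.
Multiplying each by its prior: 1/6 · 0.1 = 0.016667, 1/6 · 0.15556 = 0.025926, 1/6 · 0.16667 = 0.027778, 1/6 · 0.13889 = 0.023148, 1/6 · 0.1 = 0.016667, 1/6 · 0.058333 = 0.0097222; summing to 0.11991.
The posterior is then P(r = 1 | data) = 0.139, P(r = 2 | data) = 0.21622, P(r = 4 | data) = 0.23166, P(r = 5 | data) = 0.19305, P(r = 6 | data) = 0.139, P(r = 7 | data) = 0.081081.
The predictive probability is P(red next | data) = (0)(0.139) + (1/7)(0.21622) + (3/7)(0.23166) + (4/7)(0.19305) + (5/7)(0.139) + (6/7)(0.081081) = 0.40927.

0.4093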